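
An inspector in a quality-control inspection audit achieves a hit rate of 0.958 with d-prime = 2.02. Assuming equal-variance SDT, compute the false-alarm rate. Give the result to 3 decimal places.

false-alarm rate = 0.385

z(hit rate) = z(0.958) = 1.7279
z(FA) = z(H) − d' = 1.7279 − 2.02 = -0.2921
false-alarm rate = Φ(-0.2921) = 0.3851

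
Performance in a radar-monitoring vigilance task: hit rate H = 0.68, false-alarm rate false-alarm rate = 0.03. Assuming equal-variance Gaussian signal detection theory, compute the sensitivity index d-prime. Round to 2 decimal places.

Φ⁻¹(H) = 0.468
Φ⁻¹(FA) = -1.881
d' = z(H) − z(FA) = 0.468 − (-1.881) = 2.349

d-prime = 2.35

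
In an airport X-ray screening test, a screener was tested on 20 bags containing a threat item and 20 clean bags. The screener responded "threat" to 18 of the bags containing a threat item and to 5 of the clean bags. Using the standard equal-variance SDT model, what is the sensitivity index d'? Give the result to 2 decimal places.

H = 18/20 = 0.9000
FA = 5/20 = 0.2500
z(H) = z(0.9000) = 1.2816
z(FA) = z(0.2500) = -0.6745
d' = z(H) − z(FA) = 1.2816 − (-0.6745) = 1.9561

d' = 1.96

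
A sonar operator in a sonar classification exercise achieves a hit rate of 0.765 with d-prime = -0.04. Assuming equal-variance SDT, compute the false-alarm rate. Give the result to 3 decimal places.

z(hit rate) = z(0.765) = 0.7225
z(FA) = z(H) − d' = 0.7225 − (-0.04) = 0.7625
false-alarm rate = Φ(0.7625) = 0.7771

false-alarm rate = 0.777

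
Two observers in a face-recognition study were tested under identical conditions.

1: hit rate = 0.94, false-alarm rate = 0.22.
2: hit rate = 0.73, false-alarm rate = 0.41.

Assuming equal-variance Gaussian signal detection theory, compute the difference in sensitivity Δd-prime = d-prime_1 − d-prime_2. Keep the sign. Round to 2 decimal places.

Δd-prime = 1.49

1: z(0.94) = 1.555, z(0.22) = -0.772, d' = 2.327
2: z(0.73) = 0.613, z(0.41) = -0.228, d' = 0.841
Δd' = d'_1 − d'_2 = 2.327 − 0.841 = 1.486
1 has the higher sensitivity.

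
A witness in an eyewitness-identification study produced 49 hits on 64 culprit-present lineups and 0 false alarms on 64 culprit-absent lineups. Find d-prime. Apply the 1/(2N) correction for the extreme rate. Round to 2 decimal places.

d-prime = 3.14

The false-alarm rate is 0/64 = 0, so apply the 1/(2N) correction: FA → 1/(2·64) = 0.00781.
z(H) = z(0.76562) = 0.724
z(FA) = z(0.00781) = -2.418
d' = 0.724 − (-2.418) = 3.142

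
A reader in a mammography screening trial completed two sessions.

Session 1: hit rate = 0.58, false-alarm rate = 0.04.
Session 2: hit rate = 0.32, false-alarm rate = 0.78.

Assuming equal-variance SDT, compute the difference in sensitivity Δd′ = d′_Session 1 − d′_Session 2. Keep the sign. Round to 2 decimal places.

Δd′ = 3.19

Session 1: z(0.58) = 0.202, z(0.04) = -1.751, d' = 1.953
Session 2: z(0.32) = -0.468, z(0.78) = 0.772, d' = -1.240
Δd' = d'_Session 1 − d'_Session 2 = 1.953 − (-1.240) = 3.193
Session 1 has the higher sensitivity.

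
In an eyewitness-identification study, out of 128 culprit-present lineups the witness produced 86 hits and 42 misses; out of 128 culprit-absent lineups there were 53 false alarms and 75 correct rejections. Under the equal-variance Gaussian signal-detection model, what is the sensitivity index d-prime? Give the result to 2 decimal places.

d-prime = 0.66

H = 86/128 = 0.6719
FA = 53/128 = 0.4141
z(0.6719) = 0.445, z(0.4141) = -0.217
d' = z(H) − z(FA) = 0.445 − (-0.217) = 0.662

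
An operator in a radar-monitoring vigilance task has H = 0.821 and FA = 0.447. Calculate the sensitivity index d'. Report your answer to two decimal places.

d' = 1.05

z(H) = z(0.821) = 0.9192
z(FA) = z(0.447) = -0.1332
d' = z(H) − z(FA) = 0.9192 − (-0.1332) = 1.0524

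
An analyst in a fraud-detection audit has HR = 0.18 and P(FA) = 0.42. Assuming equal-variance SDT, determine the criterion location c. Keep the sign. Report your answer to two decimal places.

c = 0.56

Φ⁻¹(0.18) = -0.915, Φ⁻¹(0.42) = -0.202
c = −½·[z(H) + z(FA)] = −0.5 × (-0.915 + (-0.202)) = 0.5585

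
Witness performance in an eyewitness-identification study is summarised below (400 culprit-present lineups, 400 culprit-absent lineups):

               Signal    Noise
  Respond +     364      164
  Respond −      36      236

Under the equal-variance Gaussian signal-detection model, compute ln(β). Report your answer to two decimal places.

H = 364/400 = 0.9100
FA = 164/400 = 0.4100
Φ⁻¹(0.9100) = 1.341, Φ⁻¹(0.4100) = -0.228
ln β = −½·[z(H)² − z(FA)²] = −0.5 × (1.798 − 0.052) = -0.873

ln β = -0.87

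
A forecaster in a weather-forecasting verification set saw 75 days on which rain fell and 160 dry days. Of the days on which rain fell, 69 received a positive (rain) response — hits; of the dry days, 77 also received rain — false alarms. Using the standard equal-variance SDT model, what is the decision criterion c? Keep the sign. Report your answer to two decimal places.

c = -0.68

H = 69/75 = 0.9200
FA = 77/160 = 0.4813
z(H) = z(0.9200) = 1.4051
z(FA) = z(0.4813) = -0.0469
c = −½·[z(H) + z(FA)] = −0.5 × (1.4051 + (-0.0469)) = -0.6791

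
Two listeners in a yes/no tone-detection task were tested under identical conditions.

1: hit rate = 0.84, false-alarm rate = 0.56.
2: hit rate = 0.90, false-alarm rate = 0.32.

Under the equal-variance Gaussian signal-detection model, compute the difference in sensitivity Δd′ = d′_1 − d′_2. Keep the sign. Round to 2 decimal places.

Δd′ = -0.91

1: z(0.84) = 0.994, z(0.56) = 0.151, d' = 0.843
2: z(0.90) = 1.282, z(0.32) = -0.468, d' = 1.750
Δd' = d'_1 − d'_2 = 0.843 − 1.750 = -0.907
2 has the higher sensitivity.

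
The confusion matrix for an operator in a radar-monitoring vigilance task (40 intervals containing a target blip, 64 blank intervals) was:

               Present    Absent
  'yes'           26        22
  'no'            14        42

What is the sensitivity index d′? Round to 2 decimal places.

H = 26/40 = 0.6500
FA = 22/64 = 0.3438
Φ⁻¹(0.6500) = 0.385, Φ⁻¹(0.3438) = -0.402
d' = z(H) − z(FA) = 0.385 − (-0.402) = 0.787

d′ = 0.79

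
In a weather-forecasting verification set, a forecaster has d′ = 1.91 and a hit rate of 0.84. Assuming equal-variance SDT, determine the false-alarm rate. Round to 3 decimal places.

z(hit rate) = z(0.84) = 0.9945
z(FA) = z(H) − d' = 0.9945 − 1.91 = -0.9155
false-alarm rate = Φ(-0.9155) = 0.1800

false-alarm rate = 0.180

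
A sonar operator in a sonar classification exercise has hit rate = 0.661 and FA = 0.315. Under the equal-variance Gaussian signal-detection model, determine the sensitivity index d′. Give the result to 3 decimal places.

d′ = 0.897

Φ⁻¹(H) = 0.4152
Φ⁻¹(FA) = -0.4817
d' = z(H) − z(FA) = 0.4152 − (-0.4817) = 0.8969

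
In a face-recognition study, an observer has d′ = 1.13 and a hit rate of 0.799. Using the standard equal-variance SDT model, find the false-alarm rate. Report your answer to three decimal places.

false-alarm rate = 0.385

z(hit rate) = z(0.799) = 0.8381
z(FA) = z(H) − d' = 0.8381 − 1.13 = -0.2919
false-alarm rate = Φ(-0.2919) = 0.3852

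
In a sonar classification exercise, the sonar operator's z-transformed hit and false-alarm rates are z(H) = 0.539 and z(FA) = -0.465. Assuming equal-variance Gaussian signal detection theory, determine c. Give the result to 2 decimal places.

c = −½·[z(H) + z(FA)] = −½·(0.539 + (-0.465)) = -0.037
c < 0: the sonar operator has a liberal response bias.

c = -0.04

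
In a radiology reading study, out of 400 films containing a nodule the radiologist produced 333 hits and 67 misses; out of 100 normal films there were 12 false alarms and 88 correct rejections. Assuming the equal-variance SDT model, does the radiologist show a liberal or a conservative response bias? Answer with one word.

z(H) = 0.964, z(FA) = -1.175
c = −½·(z(H) + z(FA)) = 0.1055
c > 0 → conservative criterion (biased toward responding “no”).

conservative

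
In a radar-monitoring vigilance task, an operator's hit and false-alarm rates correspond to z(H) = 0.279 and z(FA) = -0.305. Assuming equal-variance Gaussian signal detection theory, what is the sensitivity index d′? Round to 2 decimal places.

d' = z(H) − z(FA) = 0.279 − (-0.305) = 0.584

d′ = 0.58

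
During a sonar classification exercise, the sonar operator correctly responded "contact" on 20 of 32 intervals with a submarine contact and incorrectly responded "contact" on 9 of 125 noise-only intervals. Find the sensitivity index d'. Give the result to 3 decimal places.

H = 20/32 = 0.6250
FA = 9/125 = 0.0720
z(H) = z(0.6250) = 0.3186
z(FA) = z(0.0720) = -1.4611
d' = z(H) − z(FA) = 0.3186 − (-1.4611) = 1.7797

d' = 1.780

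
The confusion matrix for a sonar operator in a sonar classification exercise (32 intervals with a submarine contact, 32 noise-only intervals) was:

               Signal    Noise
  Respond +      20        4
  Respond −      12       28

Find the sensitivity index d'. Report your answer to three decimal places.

d' = 1.469

H = 20/32 = 0.6250
FA = 4/32 = 0.1250
Φ⁻¹(0.6250) = 0.3186, Φ⁻¹(0.1250) = -1.1503
d' = z(H) − z(FA) = 0.3186 − (-1.1503) = 1.4689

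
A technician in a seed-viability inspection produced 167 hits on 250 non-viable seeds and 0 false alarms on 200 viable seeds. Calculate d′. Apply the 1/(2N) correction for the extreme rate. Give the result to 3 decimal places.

The false-alarm rate is 0/200 = 0, so apply the 1/(2N) correction: FA → 1/(2·200) = 0.00250.
z(H) = z(0.66800) = 0.4344
z(FA) = z(0.00250) = -2.8070
d' = 0.4344 − (-2.8070) = 3.2414

d′ = 3.241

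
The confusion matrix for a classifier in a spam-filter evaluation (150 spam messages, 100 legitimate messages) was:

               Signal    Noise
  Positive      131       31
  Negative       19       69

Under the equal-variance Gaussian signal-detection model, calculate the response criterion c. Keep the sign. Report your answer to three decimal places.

H = 131/150 = 0.8733
FA = 31/100 = 0.3100
z(H) = 1.1421
z(FA) = -0.4959
c = −½·[z(H) + z(FA)] = −0.5 × (1.1421 + (-0.4959)) = -0.3231

c = -0.323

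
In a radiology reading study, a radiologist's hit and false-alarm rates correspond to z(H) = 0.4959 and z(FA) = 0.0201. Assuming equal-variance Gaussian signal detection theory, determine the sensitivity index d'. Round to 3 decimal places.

d' = z(H) − z(FA) = 0.4959 − 0.0201 = 0.4758

d' = 0.476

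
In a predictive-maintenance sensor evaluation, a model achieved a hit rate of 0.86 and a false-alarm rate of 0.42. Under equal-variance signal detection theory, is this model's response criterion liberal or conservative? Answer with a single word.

z(H) = 1.080, z(FA) = -0.202
c = −½·(z(H) + z(FA)) = -0.439
c < 0 → liberal criterion (biased toward responding “yes”).

liberal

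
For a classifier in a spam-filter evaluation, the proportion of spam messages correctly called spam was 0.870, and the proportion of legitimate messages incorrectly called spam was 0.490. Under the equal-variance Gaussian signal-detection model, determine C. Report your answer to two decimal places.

C = -0.55

z(0.870) = 1.1264, z(0.490) = -0.0251
c = −½·[z(H) + z(FA)] = −0.5 × (1.1264 + (-0.0251)) = -0.55065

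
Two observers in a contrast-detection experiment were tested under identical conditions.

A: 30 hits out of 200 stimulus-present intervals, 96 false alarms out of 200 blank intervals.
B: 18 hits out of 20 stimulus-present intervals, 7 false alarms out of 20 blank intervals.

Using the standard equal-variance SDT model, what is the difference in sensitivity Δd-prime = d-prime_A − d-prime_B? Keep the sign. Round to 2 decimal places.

A: z(0.1500) = -1.036, z(0.4800) = -0.050, d' = -0.986
B: z(0.9000) = 1.282, z(0.3500) = -0.385, d' = 1.667
Δd' = d'_A − d'_B = -0.986 − 1.667 = -2.653
B has the higher sensitivity.

Δd-prime = -2.65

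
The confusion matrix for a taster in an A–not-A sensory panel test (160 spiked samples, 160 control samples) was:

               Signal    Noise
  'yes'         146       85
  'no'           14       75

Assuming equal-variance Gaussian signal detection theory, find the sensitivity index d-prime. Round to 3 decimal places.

d-prime = 1.278

H = 146/160 = 0.9125
FA = 85/160 = 0.5312
z(H) = z(0.9125) = 1.3563
z(FA) = z(0.5312) = 0.0783
d' = z(H) − z(FA) = 1.3563 − 0.0783 = 1.2780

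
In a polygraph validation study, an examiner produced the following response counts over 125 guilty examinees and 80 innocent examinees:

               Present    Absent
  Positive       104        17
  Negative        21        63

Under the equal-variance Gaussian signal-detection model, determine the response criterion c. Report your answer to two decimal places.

H = 104/125 = 0.8320
FA = 17/80 = 0.2125
Φ⁻¹(H) = Φ⁻¹(0.8320) = 0.962
Φ⁻¹(FA) = Φ⁻¹(0.2125) = -0.798
c = −½·[z(H) + z(FA)] = −0.5 × (0.962 + (-0.798)) = -0.082

c = -0.08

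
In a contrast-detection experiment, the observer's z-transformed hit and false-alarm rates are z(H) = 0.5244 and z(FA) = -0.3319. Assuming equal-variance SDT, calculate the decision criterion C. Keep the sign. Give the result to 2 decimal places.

c = −½·[z(H) + z(FA)] = −½·(0.5244 + (-0.3319)) = -0.09625

C = -0.10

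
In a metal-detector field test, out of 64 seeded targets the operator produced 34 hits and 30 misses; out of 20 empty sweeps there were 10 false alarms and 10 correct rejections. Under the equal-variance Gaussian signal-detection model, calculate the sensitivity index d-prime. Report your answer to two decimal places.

d-prime = 0.08

H = 34/64 = 0.5312
FA = 10/20 = 0.5000
Φ⁻¹(0.5312) = 0.078, Φ⁻¹(0.5000) = 0.000
d' = z(H) − z(FA) = 0.078 − 0.000 = 0.078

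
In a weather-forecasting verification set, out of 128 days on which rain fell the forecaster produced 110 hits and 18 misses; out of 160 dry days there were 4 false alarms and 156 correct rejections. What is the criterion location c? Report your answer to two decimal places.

H = 110/128 = 0.8594
FA = 4/160 = 0.0250
z(0.8594) = 1.078, z(0.0250) = -1.960
c = −½·[z(H) + z(FA)] = −0.5 × (1.078 + (-1.960)) = 0.441
c > 0: the forecaster has a conservative response bias.

c = 0.44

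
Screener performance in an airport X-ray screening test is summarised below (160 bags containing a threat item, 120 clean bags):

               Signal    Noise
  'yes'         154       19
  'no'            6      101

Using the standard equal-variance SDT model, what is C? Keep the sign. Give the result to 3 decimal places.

H = 154/160 = 0.9625
FA = 19/120 = 0.1583
Φ⁻¹(H) = 1.7805
Φ⁻¹(FA) = -1.0015
c = −½·[z(H) + z(FA)] = −0.5 × (1.7805 + (-1.0015)) = -0.3895
c < 0: the screener has a liberal response bias.

C = -0.390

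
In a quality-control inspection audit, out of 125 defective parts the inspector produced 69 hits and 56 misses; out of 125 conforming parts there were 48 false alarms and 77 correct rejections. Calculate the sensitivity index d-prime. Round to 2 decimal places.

d-prime = 0.43

H = 69/125 = 0.5520
FA = 48/125 = 0.3840
Φ⁻¹(H) = Φ⁻¹(0.5520) = 0.131
Φ⁻¹(FA) = Φ⁻¹(0.3840) = -0.295
d' = z(H) − z(FA) = 0.131 − (-0.295) = 0.426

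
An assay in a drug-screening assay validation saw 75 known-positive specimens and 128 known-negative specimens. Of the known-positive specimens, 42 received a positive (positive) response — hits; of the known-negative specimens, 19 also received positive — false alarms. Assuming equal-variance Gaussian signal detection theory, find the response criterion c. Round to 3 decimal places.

H = 42/75 = 0.5600
FA = 19/128 = 0.1484
z(H) = z(0.5600) = 0.1510
z(FA) = z(0.1484) = -1.0433
c = −½·[z(H) + z(FA)] = −0.5 × (0.1510 + (-1.0433)) = 0.44615

c = 0.446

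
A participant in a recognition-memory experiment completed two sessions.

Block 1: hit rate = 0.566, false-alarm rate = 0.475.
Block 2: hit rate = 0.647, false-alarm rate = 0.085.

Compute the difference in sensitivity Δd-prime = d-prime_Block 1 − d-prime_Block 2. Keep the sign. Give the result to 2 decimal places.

Δd-prime = -1.52

Block 1: z(0.566) = 0.166, z(0.475) = -0.063, d' = 0.229
Block 2: z(0.647) = 0.377, z(0.085) = -1.372, d' = 1.749
Δd' = d'_Block 1 − d'_Block 2 = 0.229 − 1.749 = -1.520
Block 2 has the higher sensitivity.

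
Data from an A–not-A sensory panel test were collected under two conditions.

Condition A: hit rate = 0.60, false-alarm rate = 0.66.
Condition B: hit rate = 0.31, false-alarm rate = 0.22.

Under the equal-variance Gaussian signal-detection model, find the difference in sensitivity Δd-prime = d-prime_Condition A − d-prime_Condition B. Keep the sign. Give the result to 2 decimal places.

Δd-prime = -0.44

Condition A: z(0.60) = 0.253, z(0.66) = 0.412, d' = -0.159
Condition B: z(0.31) = -0.496, z(0.22) = -0.772, d' = 0.276
Δd' = d'_Condition A − d'_Condition B = -0.159 − 0.276 = -0.435
Condition B has the higher sensitivity.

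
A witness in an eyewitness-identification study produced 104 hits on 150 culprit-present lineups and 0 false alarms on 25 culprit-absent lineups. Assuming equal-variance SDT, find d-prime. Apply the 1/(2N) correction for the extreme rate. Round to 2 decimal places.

The false-alarm rate is 0/25 = 0, so apply the 1/(2N) correction: FA → 1/(2·25) = 0.02000.
z(H) = z(0.69333) = 0.505
z(FA) = z(0.02000) = -2.054
d' = 0.505 − (-2.054) = 2.559

d-prime = 2.56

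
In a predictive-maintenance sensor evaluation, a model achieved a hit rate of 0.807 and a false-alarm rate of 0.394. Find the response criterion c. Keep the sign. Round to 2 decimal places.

z(H) = 0.867
z(FA) = -0.269
c = −½·[z(H) + z(FA)] = −0.5 × (0.867 + (-0.269)) = -0.299

c = -0.30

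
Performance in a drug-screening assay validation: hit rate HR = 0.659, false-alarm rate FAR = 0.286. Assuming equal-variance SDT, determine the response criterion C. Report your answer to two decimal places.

C = 0.08

z(H) = 0.4097
z(FA) = -0.5651
c = −½·[z(H) + z(FA)] = −0.5 × (0.4097 + (-0.5651)) = 0.0777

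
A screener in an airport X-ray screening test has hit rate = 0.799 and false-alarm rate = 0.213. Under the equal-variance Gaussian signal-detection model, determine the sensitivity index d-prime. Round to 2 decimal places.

Φ⁻¹(H) = Φ⁻¹(0.799) = 0.838
Φ⁻¹(FA) = Φ⁻¹(0.213) = -0.796
d' = z(H) − z(FA) = 0.838 − (-0.796) = 1.634

d-prime = 1.63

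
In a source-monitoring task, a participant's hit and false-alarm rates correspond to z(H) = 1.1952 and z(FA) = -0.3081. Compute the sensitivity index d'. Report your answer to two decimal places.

d' = z(H) − z(FA) = 1.1952 − (-0.3081) = 1.5033

d' = 1.50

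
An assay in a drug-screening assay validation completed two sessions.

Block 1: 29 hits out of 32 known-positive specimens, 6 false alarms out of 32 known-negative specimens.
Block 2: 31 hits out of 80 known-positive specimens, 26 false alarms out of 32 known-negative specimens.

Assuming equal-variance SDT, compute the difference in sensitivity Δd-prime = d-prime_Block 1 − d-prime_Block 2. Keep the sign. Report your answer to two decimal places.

Block 1: z(0.9062) = 1.318, z(0.1875) = -0.887, d' = 2.205
Block 2: z(0.3875) = -0.286, z(0.8125) = 0.887, d' = -1.173
Δd' = d'_Block 1 − d'_Block 2 = 2.205 − (-1.173) = 3.378
Block 1 has the higher sensitivity.

Δd-prime = 3.38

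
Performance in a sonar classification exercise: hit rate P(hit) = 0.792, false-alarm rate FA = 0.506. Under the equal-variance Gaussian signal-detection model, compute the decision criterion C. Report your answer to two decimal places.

z(0.792) = 0.813, z(0.506) = 0.015
c = −½·[z(H) + z(FA)] = −0.5 × (0.813 + 0.015) = -0.414

C = -0.41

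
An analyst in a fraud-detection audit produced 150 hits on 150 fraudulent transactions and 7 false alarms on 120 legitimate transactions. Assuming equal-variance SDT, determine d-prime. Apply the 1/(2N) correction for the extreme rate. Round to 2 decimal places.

The hit rate is 150/150 = 1, so apply the 1/(2N) correction: H → 1 − 1/(2·150) = 0.99667.
z(H) = z(0.99667) = 2.713
z(FA) = z(0.05833) = -1.569
d' = 2.713 − (-1.569) = 4.282

d-prime = 4.28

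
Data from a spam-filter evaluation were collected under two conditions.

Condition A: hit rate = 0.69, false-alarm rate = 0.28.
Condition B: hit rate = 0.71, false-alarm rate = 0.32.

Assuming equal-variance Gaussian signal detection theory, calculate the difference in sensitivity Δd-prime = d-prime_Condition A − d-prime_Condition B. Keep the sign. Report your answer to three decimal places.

Δd-prime = 0.058

Condition A: z(0.69) = 0.4959, z(0.28) = -0.5828, d' = 1.0787
Condition B: z(0.71) = 0.5534, z(0.32) = -0.4677, d' = 1.0211
Δd' = d'_Condition A − d'_Condition B = 1.0787 − 1.0211 = 0.0576
Condition A has the higher sensitivity.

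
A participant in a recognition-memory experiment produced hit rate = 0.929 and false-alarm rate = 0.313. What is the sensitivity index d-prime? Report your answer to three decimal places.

d-prime = 1.956

z(H) = z(0.929) = 1.4684
z(FA) = z(0.313) = -0.4874
d' = z(H) − z(FA) = 1.4684 − (-0.4874) = 1.9558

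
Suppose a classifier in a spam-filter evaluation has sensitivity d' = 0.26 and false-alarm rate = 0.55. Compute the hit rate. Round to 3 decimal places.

hit rate = 0.650

z(false-alarm rate) = z(0.55) = 0.1257
z(H) = z(FA) + d' = 0.1257 + 0.26 = 0.3857
hit rate = Φ(0.3857) = 0.6501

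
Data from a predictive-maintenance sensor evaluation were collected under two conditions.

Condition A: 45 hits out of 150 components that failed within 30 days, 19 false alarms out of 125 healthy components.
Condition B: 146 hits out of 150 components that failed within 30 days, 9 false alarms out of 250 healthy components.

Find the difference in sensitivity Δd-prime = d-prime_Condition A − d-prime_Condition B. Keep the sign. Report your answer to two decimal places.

Δd-prime = -3.23

Condition A: z(0.3000) = -0.524, z(0.1520) = -1.028, d' = 0.504
Condition B: z(0.9733) = 1.932, z(0.0360) = -1.799, d' = 3.731
Δd' = d'_Condition A − d'_Condition B = 0.504 − 3.731 = -3.227
Condition B has the higher sensitivity.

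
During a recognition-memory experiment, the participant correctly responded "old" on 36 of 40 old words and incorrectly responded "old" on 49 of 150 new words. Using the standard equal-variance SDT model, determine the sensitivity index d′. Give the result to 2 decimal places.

d′ = 1.73

H = 36/40 = 0.9000
FA = 49/150 = 0.3267
z(H) = z(0.9000) = 1.282
z(FA) = z(0.3267) = -0.449
d' = z(H) − z(FA) = 1.282 − (-0.449) = 1.731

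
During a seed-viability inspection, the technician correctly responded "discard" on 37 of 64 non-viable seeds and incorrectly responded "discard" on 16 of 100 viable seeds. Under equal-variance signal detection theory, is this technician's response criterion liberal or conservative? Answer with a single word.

z(H) = 0.197, z(FA) = -0.994
c = −½·(z(H) + z(FA)) = 0.3985
c > 0 → conservative criterion (biased toward responding “no”).

conservative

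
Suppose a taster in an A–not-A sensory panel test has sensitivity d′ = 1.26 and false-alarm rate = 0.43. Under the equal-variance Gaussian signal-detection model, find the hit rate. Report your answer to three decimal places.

z(false-alarm rate) = z(0.43) = -0.1764
z(H) = z(FA) + d' = -0.1764 + 1.26 = 1.0836
hit rate = Φ(1.0836) = 0.8607

hit rate = 0.861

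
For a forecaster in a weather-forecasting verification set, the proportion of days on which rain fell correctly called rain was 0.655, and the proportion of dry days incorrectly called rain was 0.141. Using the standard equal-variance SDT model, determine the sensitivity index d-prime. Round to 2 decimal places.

d-prime = 1.47

Φ⁻¹(0.655) = 0.3989, Φ⁻¹(0.141) = -1.0758
d' = z(H) − z(FA) = 0.3989 − (-1.0758) = 1.4747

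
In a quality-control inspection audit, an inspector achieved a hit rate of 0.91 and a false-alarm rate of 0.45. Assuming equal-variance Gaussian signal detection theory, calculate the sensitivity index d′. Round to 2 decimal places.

d′ = 1.47

z(H) = 1.3408
z(FA) = -0.1257
d' = z(H) − z(FA) = 1.3408 − (-0.1257) = 1.4665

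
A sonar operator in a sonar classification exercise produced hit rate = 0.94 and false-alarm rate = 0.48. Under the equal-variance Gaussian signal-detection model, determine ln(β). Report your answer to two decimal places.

ln β = -1.21

Φ⁻¹(H) = Φ⁻¹(0.94) = 1.555
Φ⁻¹(FA) = Φ⁻¹(0.48) = -0.050
ln β = −½·[z(H)² − z(FA)²] = −0.5 × (2.418 − 0.003) = -1.2075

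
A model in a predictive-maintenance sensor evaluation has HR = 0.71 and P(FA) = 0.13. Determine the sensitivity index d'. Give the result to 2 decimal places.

d' = 1.68

z(0.71) = 0.5534, z(0.13) = -1.1264
d' = z(H) − z(FA) = 0.5534 − (-1.1264) = 1.6798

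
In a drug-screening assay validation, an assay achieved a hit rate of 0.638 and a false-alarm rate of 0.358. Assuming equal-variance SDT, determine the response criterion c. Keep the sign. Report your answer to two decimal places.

z(H) = z(0.638) = 0.353
z(FA) = z(0.358) = -0.364
c = −½·[z(H) + z(FA)] = −0.5 × (0.353 + (-0.364)) = 0.0055

c = 0.01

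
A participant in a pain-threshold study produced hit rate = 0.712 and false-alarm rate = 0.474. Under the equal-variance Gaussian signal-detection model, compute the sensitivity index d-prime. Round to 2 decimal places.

z(H) = z(0.712) = 0.559
z(FA) = z(0.474) = -0.065
d' = z(H) − z(FA) = 0.559 − (-0.065) = 0.624

d-prime = 0.62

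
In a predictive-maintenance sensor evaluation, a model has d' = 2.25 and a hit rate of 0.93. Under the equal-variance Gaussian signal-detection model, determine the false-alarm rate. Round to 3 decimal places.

false-alarm rate = 0.219

z(hit rate) = z(0.93) = 1.4758
z(FA) = z(H) − d' = 1.4758 − 2.25 = -0.7742
false-alarm rate = Φ(-0.7742) = 0.2194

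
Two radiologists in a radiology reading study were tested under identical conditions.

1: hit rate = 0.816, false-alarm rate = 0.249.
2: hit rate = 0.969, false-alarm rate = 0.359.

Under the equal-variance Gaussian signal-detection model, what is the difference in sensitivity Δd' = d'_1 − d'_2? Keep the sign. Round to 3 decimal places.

Δd' = -0.650

1: z(0.816) = 0.9002, z(0.249) = -0.6776, d' = 1.5778
2: z(0.969) = 1.8663, z(0.359) = -0.3611, d' = 2.2274
Δd' = d'_1 − d'_2 = 1.5778 − 2.2274 = -0.6496
2 has the higher sensitivity.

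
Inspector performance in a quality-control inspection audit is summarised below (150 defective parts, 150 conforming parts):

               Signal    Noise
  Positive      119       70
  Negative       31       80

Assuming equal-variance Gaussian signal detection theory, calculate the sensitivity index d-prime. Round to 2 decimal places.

H = 119/150 = 0.7933
FA = 70/150 = 0.4667
z(0.7933) = 0.8179, z(0.4667) = -0.0836
d' = z(H) − z(FA) = 0.8179 − (-0.0836) = 0.9015

d-prime = 0.90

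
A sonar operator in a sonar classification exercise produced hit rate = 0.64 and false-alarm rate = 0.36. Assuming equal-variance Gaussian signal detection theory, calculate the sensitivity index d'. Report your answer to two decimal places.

d' = 0.72

Φ⁻¹(0.64) = 0.3585, Φ⁻¹(0.36) = -0.3585
d' = z(H) − z(FA) = 0.3585 − (-0.3585) = 0.7170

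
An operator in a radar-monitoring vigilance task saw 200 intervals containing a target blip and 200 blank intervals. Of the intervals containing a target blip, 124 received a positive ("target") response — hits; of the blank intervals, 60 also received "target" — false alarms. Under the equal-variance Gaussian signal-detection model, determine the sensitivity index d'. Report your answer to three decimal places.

d' = 0.830

H = 124/200 = 0.6200
FA = 60/200 = 0.3000
z(H) = z(0.6200) = 0.3055
z(FA) = z(0.3000) = -0.5244
d' = z(H) − z(FA) = 0.3055 − (-0.5244) = 0.8299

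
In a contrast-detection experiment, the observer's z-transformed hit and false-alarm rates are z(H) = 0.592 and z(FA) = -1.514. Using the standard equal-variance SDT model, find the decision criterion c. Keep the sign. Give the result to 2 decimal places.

c = 0.46

c = −½·[z(H) + z(FA)] = −½·(0.592 + (-1.514)) = 0.461
c > 0: the observer has a conservative response bias.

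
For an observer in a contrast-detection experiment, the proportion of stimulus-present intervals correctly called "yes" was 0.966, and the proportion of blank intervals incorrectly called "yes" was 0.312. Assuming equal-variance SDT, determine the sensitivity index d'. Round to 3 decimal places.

d' = 2.315

z(0.966) = 1.8250, z(0.312) = -0.4902
d' = z(H) − z(FA) = 1.8250 − (-0.4902) = 2.3152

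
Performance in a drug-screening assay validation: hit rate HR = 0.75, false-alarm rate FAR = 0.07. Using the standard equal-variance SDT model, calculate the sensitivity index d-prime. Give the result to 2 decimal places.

Φ⁻¹(H) = 0.674
Φ⁻¹(FA) = -1.476
d' = z(H) − z(FA) = 0.674 − (-1.476) = 2.150

d-prime = 2.15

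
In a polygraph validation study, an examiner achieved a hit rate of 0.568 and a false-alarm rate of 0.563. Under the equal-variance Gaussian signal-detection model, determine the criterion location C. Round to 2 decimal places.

C = -0.16

Φ⁻¹(0.568) = 0.1713, Φ⁻¹(0.563) = 0.1586
c = −½·[z(H) + z(FA)] = −0.5 × (0.1713 + 0.1586) = -0.16495
c < 0: the examiner has a liberal response bias.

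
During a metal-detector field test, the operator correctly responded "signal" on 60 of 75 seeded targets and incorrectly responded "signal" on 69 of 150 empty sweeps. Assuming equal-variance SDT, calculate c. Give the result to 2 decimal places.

c = -0.37

H = 60/75 = 0.8000
FA = 69/150 = 0.4600
z(0.8000) = 0.842, z(0.4600) = -0.100
c = −½·[z(H) + z(FA)] = −0.5 × (0.842 + (-0.100)) = -0.371
c < 0: the operator has a liberal response bias.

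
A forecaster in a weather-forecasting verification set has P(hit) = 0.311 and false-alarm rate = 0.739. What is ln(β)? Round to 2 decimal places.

z(H) = z(0.311) = -0.493
z(FA) = z(0.739) = 0.640
ln β = −½·[z(H)² − z(FA)²] = −0.5 × (0.243 − 0.410) = 0.0835

ln β = 0.08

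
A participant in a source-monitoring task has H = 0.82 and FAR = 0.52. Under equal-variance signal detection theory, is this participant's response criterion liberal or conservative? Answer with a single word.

z(H) = 0.915, z(FA) = 0.050
c = −½·(z(H) + z(FA)) = -0.4825
c < 0 → liberal criterion (biased toward responding “yes”).

liberal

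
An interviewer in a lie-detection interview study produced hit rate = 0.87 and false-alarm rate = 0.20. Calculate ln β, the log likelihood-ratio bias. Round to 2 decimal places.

Φ⁻¹(H) = Φ⁻¹(0.87) = 1.126
Φ⁻¹(FA) = Φ⁻¹(0.20) = -0.842
ln β = −½·[z(H)² − z(FA)²] = −0.5 × (1.268 − 0.709) = -0.2795

ln β = -0.28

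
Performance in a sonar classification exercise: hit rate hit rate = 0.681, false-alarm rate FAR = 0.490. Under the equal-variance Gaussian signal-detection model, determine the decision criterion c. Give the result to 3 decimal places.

Φ⁻¹(H) = 0.4705
Φ⁻¹(FA) = -0.0251
c = −½·[z(H) + z(FA)] = −0.5 × (0.4705 + (-0.0251)) = -0.2227

c = -0.223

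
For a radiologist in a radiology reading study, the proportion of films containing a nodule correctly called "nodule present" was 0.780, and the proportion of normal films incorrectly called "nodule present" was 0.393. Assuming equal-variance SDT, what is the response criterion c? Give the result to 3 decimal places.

c = -0.250

z(H) = z(0.780) = 0.7722
z(FA) = z(0.393) = -0.2715
c = −½·[z(H) + z(FA)] = −0.5 × (0.7722 + (-0.2715)) = -0.25035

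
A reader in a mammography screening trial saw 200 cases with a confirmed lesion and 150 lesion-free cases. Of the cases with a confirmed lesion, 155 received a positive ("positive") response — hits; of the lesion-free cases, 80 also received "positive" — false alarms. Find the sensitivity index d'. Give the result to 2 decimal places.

H = 155/200 = 0.7750
FA = 80/150 = 0.5333
z(H) = z(0.7750) = 0.7554
z(FA) = z(0.5333) = 0.0836
d' = z(H) − z(FA) = 0.7554 − 0.0836 = 0.6718

d' = 0.67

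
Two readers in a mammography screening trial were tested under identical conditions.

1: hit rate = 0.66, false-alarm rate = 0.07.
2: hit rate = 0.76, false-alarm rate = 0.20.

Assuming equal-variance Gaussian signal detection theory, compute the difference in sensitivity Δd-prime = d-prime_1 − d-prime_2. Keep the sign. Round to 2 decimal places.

1: z(0.66) = 0.412, z(0.07) = -1.476, d' = 1.888
2: z(0.76) = 0.706, z(0.20) = -0.842, d' = 1.548
Δd' = d'_1 − d'_2 = 1.888 − 1.548 = 0.340
1 has the higher sensitivity.

Δd-prime = 0.34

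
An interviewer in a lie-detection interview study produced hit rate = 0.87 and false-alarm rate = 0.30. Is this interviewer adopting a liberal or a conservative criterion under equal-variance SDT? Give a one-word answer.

z(H) = 1.126, z(FA) = -0.524
c = −½·(z(H) + z(FA)) = -0.301
c < 0 → liberal criterion (biased toward responding “yes”).

liberal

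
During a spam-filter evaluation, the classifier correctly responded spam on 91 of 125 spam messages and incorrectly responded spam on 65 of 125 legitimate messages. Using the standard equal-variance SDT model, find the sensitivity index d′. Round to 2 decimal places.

d′ = 0.56

H = 91/125 = 0.7280
FA = 65/125 = 0.5200
Φ⁻¹(0.7280) = 0.607, Φ⁻¹(0.5200) = 0.050
d' = z(H) − z(FA) = 0.607 − 0.050 = 0.557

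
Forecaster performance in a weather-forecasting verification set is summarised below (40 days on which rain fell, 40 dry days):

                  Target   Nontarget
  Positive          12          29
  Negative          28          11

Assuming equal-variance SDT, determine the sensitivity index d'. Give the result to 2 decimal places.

H = 12/40 = 0.3000
FA = 29/40 = 0.7250
Φ⁻¹(H) = Φ⁻¹(0.3000) = -0.524
Φ⁻¹(FA) = Φ⁻¹(0.7250) = 0.598
d' = z(H) − z(FA) = -0.524 − 0.598 = -1.122

d' = -1.12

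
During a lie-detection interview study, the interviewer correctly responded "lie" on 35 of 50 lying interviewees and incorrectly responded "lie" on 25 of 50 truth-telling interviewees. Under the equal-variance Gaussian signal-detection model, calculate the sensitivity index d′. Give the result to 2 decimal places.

H = 35/50 = 0.7000
FA = 25/50 = 0.5000
z(0.7000) = 0.5244, z(0.5000) = 0.0000
d' = z(H) − z(FA) = 0.5244 − 0.0000 = 0.5244

d′ = 0.52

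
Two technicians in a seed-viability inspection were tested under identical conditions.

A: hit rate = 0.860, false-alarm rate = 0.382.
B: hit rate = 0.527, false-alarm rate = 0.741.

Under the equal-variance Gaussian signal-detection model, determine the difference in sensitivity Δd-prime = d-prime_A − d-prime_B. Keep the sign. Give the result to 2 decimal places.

Δd-prime = 1.96

A: z(0.860) = 1.080, z(0.382) = -0.300, d' = 1.380
B: z(0.527) = 0.068, z(0.741) = 0.646, d' = -0.578
Δd' = d'_A − d'_B = 1.380 − (-0.578) = 1.958
A has the higher sensitivity.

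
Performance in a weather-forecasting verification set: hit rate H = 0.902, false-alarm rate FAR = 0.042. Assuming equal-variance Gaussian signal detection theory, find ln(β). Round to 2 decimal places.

z(H) = 1.293
z(FA) = -1.728
ln β = −½·[z(H)² − z(FA)²] = −0.5 × (1.672 − 2.986) = 0.657

ln β = 0.66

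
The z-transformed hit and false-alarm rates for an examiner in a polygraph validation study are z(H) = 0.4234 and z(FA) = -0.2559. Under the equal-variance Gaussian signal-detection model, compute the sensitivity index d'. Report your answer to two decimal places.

d' = 0.68

d' = z(H) − z(FA) = 0.4234 − (-0.2559) = 0.6793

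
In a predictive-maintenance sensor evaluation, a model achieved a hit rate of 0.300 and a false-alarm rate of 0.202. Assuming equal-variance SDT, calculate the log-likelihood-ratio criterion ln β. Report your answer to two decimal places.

z(H) = -0.524
z(FA) = -0.834
ln β = −½·[z(H)² − z(FA)²] = −0.5 × (0.275 − 0.696) = 0.2105

ln β = 0.21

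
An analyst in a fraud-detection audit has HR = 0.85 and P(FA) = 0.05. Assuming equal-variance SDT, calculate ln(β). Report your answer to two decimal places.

ln β = 0.82

z(H) = z(0.85) = 1.036
z(FA) = z(0.05) = -1.645
ln β = −½·[z(H)² − z(FA)²] = −0.5 × (1.073 − 2.706) = 0.8165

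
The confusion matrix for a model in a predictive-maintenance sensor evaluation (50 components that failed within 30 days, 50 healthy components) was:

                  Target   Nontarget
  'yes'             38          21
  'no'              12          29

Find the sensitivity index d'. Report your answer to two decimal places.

d' = 0.91

H = 38/50 = 0.7600
FA = 21/50 = 0.4200
z(0.7600) = 0.7063, z(0.4200) = -0.2019
d' = z(H) − z(FA) = 0.7063 − (-0.2019) = 0.9082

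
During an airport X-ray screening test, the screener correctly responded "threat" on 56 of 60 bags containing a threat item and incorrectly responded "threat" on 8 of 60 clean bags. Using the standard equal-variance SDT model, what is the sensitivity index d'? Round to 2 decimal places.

H = 56/60 = 0.9333
FA = 8/60 = 0.1333
z(H) = 1.5008
z(FA) = -1.1109
d' = z(H) − z(FA) = 1.5008 − (-1.1109) = 2.6117

d' = 2.61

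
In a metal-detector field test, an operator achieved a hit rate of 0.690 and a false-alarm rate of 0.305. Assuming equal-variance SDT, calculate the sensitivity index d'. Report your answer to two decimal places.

d' = 1.01

Φ⁻¹(H) = Φ⁻¹(0.690) = 0.496
Φ⁻¹(FA) = Φ⁻¹(0.305) = -0.510
d' = z(H) − z(FA) = 0.496 − (-0.510) = 1.006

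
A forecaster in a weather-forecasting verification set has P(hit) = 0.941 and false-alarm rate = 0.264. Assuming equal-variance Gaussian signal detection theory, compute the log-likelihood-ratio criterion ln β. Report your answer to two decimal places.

z(H) = z(0.941) = 1.563
z(FA) = z(0.264) = -0.631
ln β = −½·[z(H)² − z(FA)²] = −0.5 × (2.443 − 0.398) = -1.0225

ln β = -1.02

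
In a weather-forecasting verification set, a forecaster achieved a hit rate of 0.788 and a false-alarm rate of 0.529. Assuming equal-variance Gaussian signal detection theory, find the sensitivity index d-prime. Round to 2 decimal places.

z(0.788) = 0.7995, z(0.529) = 0.0728
d' = z(H) − z(FA) = 0.7995 − 0.0728 = 0.7267

d-prime = 0.73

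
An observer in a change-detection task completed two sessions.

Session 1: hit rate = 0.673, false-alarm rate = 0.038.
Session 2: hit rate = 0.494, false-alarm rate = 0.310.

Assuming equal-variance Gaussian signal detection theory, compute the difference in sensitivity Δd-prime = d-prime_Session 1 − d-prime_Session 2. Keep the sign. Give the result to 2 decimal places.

Δd-prime = 1.74

Session 1: z(0.673) = 0.448, z(0.038) = -1.774, d' = 2.222
Session 2: z(0.494) = -0.015, z(0.310) = -0.496, d' = 0.481
Δd' = d'_Session 1 − d'_Session 2 = 2.222 − 0.481 = 1.741
Session 1 has the higher sensitivity.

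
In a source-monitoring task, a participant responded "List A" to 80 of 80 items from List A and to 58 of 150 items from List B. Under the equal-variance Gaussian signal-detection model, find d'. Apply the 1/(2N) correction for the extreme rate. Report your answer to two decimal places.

The hit rate is 80/80 = 1, so apply the 1/(2N) correction: H → 1 − 1/(2·80) = 0.99375.
z(H) = z(0.99375) = 2.498
z(FA) = z(0.38667) = -0.288
d' = 2.498 − (-0.288) = 2.786

d' = 2.79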